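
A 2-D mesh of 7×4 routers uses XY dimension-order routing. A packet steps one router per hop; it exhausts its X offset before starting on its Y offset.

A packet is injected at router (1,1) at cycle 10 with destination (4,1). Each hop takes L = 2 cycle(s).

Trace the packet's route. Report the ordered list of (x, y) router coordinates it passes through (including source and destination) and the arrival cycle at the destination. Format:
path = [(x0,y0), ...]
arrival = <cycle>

[0] x=1 y=1 t=10
[1] x=2 y=1 t=12 →E
[2] x=3 y=1 t=14 →E
[3] x=4 y=1 t=16 →E

path = [(1,1), (2,1), (3,1), (4,1)]
arrival = 16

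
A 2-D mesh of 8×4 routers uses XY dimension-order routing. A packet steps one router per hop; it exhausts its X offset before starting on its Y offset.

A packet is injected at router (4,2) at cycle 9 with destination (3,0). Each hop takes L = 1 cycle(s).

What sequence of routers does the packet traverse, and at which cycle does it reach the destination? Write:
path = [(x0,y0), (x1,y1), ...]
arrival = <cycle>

path = [(4,2), (3,2), (3,1), (3,0)]
arrival = 12

t=9: at (4,2)
t=10: at (3,2) after W
t=11: at (3,1) after S
t=12: at (3,0) after S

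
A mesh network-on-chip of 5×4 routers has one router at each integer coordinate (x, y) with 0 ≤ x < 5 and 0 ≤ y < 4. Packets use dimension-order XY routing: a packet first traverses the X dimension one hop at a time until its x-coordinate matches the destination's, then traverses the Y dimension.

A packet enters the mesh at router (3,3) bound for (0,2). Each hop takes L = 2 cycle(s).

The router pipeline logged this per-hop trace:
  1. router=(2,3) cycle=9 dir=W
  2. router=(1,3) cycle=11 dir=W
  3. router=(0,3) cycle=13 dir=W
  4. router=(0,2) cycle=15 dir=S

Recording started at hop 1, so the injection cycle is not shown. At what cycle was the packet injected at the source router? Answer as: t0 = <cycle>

t0 = 7

The first recorded entry is hop 1 at cycle 9.
So t0 = 9 − 1·2 = 7.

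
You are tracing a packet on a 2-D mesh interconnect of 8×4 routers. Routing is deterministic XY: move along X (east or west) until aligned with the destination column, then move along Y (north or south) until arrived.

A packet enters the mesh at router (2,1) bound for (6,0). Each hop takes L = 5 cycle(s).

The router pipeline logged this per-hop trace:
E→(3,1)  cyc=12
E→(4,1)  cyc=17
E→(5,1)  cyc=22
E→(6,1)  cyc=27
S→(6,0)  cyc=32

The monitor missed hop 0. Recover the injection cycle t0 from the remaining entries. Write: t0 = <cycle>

cyc[1] = 12 and cyc[k] = t0 + k·L for every k.
Subtract one hop: t0 = 12 − 5 = 7.

t0 = 7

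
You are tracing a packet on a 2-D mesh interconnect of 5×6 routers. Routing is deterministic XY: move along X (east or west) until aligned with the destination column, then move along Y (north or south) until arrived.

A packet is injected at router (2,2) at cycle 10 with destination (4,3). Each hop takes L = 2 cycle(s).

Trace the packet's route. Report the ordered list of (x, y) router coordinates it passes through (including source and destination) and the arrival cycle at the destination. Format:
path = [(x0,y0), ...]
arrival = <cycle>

src (2,2)  cyc=10
E→(3,2)  cyc=12
E→(4,2)  cyc=14
N→(4,3)  cyc=16

path = [(2,2), (3,2), (4,2), (4,3)]
arrival = 16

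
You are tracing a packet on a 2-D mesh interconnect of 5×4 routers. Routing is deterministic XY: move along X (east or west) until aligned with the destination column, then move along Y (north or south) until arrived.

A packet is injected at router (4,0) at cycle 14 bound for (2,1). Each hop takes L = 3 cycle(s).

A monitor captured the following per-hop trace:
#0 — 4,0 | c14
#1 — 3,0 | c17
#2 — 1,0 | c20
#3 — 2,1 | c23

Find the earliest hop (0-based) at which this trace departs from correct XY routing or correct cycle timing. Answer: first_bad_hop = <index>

hop 1: step (-1,+0), +3 cyc — ok
hop 2: step (-2,+0), +3 cyc — BAD: non-unit step

first_bad_hop = 2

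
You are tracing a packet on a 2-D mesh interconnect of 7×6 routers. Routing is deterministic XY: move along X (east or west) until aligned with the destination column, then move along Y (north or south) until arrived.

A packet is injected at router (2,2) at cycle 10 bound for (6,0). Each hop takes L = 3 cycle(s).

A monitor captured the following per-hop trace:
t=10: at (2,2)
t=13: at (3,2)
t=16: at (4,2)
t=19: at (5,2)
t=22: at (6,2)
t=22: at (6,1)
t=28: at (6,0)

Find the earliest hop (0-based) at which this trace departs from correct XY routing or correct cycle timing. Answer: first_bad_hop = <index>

  1: Δx=+1 Δy=+0 Δt=3 [ok]
  2: Δx=+1 Δy=+0 Δt=3 [ok]
  3: Δx=+1 Δy=+0 Δt=3 [ok]
  4: Δx=+1 Δy=+0 Δt=3 [ok]
  5: Δx=+0 Δy=-1 Δt=0 [BAD: Δcyc=0≠L]

first_bad_hop = 5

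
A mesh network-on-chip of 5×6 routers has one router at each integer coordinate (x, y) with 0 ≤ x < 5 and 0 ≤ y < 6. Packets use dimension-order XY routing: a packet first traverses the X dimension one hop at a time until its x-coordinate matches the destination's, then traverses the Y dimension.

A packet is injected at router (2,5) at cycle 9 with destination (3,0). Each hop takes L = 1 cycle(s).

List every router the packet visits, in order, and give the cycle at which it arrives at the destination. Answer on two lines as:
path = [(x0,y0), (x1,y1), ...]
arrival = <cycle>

path = [(2,5), (3,5), (3,4), (3,3), (3,2), (3,1), (3,0)]
arrival = 15

src (2,5)  cyc=9
E→(3,5)  cyc=10
S→(3,4)  cyc=11
S→(3,3)  cyc=12
S→(3,2)  cyc=13
S→(3,1)  cyc=14
S→(3,0)  cyc=15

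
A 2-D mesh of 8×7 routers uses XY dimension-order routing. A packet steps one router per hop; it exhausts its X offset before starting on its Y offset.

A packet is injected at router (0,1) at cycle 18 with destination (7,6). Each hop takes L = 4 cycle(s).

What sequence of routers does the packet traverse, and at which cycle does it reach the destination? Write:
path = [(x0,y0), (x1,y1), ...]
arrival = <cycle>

path = [(0,1), (1,1), (2,1), (3,1), (4,1), (5,1), (6,1), (7,1), (7,2), (7,3), (7,4), (7,5), (7,6)]
arrival = 66

#0 — 0,1 | c18
#1 — 1,1 | c22 | E
#2 — 2,1 | c26 | E
#3 — 3,1 | c30 | E
#4 — 4,1 | c34 | E
#5 — 5,1 | c38 | E
#6 — 6,1 | c42 | E
#7 — 7,1 | c46 | E
#8 — 7,2 | c50 | N
#9 — 7,3 | c54 | N
#10 — 7,4 | c58 | N
#11 — 7,5 | c62 | N
#12 — 7,6 | c66 | N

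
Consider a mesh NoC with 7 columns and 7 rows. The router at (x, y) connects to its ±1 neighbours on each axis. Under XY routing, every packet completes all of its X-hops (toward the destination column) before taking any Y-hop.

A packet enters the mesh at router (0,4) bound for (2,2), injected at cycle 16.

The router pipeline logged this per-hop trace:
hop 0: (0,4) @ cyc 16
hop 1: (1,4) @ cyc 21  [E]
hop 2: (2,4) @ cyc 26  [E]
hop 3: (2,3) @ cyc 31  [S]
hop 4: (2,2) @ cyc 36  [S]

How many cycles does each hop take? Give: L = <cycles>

L = 5

From hop 0 (16) to hop 1 (21): +5 cycles.
Per-hop latency L = Δcyc = 5.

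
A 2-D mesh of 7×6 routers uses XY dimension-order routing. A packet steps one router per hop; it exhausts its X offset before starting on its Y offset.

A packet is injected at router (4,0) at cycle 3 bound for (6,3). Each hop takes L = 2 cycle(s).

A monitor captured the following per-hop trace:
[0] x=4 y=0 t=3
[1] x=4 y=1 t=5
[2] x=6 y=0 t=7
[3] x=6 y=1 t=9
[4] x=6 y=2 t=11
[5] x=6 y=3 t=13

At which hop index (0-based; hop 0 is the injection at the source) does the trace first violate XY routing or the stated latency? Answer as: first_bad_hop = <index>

  1: Δx=+0 Δy=+1 Δt=2 [BAD: Y-move but x=4≠6]

first_bad_hop = 1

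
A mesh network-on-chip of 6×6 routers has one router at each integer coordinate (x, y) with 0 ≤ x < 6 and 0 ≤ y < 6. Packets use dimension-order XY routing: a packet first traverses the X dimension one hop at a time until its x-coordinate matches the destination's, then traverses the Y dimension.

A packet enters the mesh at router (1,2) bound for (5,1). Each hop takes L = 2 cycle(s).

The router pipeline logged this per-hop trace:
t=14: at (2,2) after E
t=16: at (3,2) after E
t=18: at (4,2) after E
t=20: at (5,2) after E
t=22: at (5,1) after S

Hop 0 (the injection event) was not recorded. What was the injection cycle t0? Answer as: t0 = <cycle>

t0 = 12

Hop 1 reached at cycle 14; hop k is at t0 + k·L.
t0 = cyc[1] − L = 14 − 2 = 12.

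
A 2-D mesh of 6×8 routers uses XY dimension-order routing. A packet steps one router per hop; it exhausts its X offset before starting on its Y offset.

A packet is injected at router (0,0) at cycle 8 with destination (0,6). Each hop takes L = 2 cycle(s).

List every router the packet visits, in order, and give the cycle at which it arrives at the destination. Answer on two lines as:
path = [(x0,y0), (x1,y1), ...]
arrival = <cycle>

  0. router=(0,0) cycle=8 (inject)
  1. router=(0,1) cycle=10 dir=N
  2. router=(0,2) cycle=12 dir=N
  3. router=(0,3) cycle=14 dir=N
  4. router=(0,4) cycle=16 dir=N
  5. router=(0,5) cycle=18 dir=N
  6. router=(0,6) cycle=20 dir=N

path = [(0,0), (0,1), (0,2), (0,3), (0,4), (0,5), (0,6)]
arrival = 20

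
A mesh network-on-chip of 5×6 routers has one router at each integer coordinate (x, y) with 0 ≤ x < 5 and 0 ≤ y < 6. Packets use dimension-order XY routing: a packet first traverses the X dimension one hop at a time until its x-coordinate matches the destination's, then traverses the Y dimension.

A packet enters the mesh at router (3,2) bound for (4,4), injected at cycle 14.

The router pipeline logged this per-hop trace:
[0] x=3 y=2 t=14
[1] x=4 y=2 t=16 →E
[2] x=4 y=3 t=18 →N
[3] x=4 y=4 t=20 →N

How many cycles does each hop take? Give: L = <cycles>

L = 2

Between hops 0 and 1 the cycle counter advances 16 − 14 = 2.
That increment is L by definition: L = 2.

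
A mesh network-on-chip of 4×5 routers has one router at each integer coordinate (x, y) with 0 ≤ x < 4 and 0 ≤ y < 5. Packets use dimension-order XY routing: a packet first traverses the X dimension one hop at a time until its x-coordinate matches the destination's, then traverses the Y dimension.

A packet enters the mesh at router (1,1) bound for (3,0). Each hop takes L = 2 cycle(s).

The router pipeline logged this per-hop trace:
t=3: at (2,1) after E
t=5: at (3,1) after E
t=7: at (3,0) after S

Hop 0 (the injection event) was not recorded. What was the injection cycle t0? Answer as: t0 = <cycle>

Hop 1 reached at cycle 3; hop k is at t0 + k·L.
So t0 = 3 − 1·2 = 1.

t0 = 1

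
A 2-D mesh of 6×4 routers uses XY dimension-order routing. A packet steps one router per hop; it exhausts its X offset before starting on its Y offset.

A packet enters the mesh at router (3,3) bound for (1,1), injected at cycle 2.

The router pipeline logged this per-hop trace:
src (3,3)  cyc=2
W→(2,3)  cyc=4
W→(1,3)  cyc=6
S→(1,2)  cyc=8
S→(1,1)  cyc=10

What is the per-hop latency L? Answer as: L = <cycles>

cyc[1] − cyc[0] = 4 − 2 = 2.
Each hop adds L, hence L = 2.

L = 2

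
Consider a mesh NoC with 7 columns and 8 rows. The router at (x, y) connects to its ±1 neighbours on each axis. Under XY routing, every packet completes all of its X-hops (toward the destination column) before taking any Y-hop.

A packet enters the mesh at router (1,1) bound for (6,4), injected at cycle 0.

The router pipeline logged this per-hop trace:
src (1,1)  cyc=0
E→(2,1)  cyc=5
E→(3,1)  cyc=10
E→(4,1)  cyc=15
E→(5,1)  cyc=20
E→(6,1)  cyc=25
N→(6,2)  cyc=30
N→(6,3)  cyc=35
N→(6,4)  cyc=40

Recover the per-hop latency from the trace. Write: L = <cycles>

L = 5

Between hops 0 and 1 the cycle counter advances 5 − 0 = 5.
That increment is L by definition: L = 5.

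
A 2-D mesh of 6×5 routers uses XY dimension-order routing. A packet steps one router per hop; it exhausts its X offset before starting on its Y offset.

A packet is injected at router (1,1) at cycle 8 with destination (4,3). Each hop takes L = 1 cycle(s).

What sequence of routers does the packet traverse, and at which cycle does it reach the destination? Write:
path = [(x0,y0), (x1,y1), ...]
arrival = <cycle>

path = [(1,1), (2,1), (3,1), (4,1), (4,2), (4,3)]
arrival = 13

t=8: at (1,1)
t=9: at (2,1) after E
t=10: at (3,1) after E
t=11: at (4,1) after E
t=12: at (4,2) after N
t=13: at (4,3) after N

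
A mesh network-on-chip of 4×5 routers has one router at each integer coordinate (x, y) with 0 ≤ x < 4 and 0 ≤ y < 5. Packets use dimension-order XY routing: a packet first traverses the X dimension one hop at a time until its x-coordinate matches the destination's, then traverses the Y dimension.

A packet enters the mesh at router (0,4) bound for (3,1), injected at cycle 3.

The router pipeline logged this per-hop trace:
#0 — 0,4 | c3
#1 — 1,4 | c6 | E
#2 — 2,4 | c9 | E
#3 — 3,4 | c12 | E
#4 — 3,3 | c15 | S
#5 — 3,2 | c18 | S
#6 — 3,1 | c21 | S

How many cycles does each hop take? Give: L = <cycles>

cyc[1] − cyc[0] = 6 − 3 = 3.
Each hop adds L, hence L = 3.

L = 3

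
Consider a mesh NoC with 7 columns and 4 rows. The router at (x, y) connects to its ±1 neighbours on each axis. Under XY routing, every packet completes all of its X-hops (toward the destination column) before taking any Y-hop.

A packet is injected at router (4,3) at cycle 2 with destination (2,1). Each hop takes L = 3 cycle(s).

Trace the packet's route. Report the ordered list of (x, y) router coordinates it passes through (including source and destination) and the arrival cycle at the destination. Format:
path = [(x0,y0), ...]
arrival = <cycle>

path = [(4,3), (3,3), (2,3), (2,2), (2,1)]
arrival = 14

hop 0: (4,3) @ cyc 2
hop 1: (3,3) @ cyc 5  [W]
hop 2: (2,3) @ cyc 8  [W]
hop 3: (2,2) @ cyc 11  [S]
hop 4: (2,1) @ cyc 14  [S]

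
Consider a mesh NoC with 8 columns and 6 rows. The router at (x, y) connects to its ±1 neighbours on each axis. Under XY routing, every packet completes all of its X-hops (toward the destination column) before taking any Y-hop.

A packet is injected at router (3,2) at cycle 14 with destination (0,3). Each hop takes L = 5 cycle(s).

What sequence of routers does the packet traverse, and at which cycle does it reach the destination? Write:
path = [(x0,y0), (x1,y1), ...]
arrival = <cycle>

[0] x=3 y=2 t=14
[1] x=2 y=2 t=19 →W
[2] x=1 y=2 t=24 →W
[3] x=0 y=2 t=29 →W
[4] x=0 y=3 t=34 →N

path = [(3,2), (2,2), (1,2), (0,2), (0,3)]
arrival = 34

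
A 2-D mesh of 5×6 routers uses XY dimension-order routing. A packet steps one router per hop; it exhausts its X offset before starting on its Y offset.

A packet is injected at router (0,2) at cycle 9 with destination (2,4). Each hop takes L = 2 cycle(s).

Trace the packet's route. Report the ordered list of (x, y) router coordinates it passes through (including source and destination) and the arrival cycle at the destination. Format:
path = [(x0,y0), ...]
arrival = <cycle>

[0] x=0 y=2 t=9
[1] x=1 y=2 t=11 →E
[2] x=2 y=2 t=13 →E
[3] x=2 y=3 t=15 →N
[4] x=2 y=4 t=17 →N

path = [(0,2), (1,2), (2,2), (2,3), (2,4)]
arrival = 17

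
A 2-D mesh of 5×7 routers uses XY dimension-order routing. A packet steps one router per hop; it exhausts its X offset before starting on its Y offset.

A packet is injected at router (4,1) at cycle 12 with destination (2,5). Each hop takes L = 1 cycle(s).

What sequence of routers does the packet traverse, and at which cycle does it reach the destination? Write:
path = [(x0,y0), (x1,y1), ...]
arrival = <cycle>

path = [(4,1), (3,1), (2,1), (2,2), (2,3), (2,4), (2,5)]
arrival = 18

src (4,1)  cyc=12
W→(3,1)  cyc=13
W→(2,1)  cyc=14
N→(2,2)  cyc=15
N→(2,3)  cyc=16
N→(2,4)  cyc=17
N→(2,5)  cyc=18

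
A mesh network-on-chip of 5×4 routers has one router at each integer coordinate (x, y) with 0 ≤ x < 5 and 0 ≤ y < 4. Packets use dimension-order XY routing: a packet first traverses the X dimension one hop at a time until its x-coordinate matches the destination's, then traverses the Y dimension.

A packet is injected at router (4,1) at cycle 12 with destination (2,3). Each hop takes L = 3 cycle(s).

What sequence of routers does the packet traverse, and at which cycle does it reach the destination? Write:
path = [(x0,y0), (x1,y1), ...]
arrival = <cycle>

path = [(4,1), (3,1), (2,1), (2,2), (2,3)]
arrival = 24

[0] x=4 y=1 t=12
[1] x=3 y=1 t=15 →W
[2] x=2 y=1 t=18 →W
[3] x=2 y=2 t=21 →N
[4] x=2 y=3 t=24 →N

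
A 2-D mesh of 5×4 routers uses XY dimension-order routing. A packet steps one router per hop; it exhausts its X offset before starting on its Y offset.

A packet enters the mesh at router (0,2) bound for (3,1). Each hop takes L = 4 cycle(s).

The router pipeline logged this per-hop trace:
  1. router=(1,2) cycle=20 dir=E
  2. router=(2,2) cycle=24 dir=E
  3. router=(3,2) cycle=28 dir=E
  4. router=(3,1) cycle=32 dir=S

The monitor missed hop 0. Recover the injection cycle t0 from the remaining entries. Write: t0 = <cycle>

The first recorded entry is hop 1 at cycle 20.
t0 = cyc[1] − L = 20 − 4 = 16.

t0 = 16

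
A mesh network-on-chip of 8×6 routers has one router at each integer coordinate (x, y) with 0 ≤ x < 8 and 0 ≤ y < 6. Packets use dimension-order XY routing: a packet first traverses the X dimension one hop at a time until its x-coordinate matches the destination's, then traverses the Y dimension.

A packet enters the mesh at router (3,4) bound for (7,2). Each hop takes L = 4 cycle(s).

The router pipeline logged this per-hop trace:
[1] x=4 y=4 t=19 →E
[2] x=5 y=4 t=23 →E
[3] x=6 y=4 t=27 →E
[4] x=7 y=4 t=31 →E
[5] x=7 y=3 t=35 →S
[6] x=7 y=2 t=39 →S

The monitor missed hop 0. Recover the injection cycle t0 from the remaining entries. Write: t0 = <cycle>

t0 = 15

The first recorded entry is hop 1 at cycle 19.
So t0 = 19 − 1·4 = 15.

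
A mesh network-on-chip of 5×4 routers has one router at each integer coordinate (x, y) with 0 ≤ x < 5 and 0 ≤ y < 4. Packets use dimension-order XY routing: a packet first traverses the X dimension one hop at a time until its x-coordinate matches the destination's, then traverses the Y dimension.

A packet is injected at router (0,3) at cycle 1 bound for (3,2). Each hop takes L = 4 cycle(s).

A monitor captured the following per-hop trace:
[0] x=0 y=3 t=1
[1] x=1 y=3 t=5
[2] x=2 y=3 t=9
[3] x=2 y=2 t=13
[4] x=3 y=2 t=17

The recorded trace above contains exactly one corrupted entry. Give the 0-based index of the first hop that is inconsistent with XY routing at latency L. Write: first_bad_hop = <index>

hop 1: step (+1,+0), +4 cyc — ok
hop 2: step (+1,+0), +4 cyc — ok
hop 3: step (+0,-1), +4 cyc — BAD: Y-move but x=2≠3

first_bad_hop = 3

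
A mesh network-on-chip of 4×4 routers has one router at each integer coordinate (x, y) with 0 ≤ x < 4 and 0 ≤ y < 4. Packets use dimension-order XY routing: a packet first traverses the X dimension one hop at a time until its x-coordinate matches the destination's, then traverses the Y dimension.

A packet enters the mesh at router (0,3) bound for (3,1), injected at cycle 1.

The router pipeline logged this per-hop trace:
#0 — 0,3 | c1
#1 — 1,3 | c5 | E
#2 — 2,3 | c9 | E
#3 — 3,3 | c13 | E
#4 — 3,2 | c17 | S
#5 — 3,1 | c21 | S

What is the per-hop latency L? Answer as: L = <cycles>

Δcyc across hop 0→1: 5 − 1 = 4.
That increment is L by definition: L = 4.

L = 4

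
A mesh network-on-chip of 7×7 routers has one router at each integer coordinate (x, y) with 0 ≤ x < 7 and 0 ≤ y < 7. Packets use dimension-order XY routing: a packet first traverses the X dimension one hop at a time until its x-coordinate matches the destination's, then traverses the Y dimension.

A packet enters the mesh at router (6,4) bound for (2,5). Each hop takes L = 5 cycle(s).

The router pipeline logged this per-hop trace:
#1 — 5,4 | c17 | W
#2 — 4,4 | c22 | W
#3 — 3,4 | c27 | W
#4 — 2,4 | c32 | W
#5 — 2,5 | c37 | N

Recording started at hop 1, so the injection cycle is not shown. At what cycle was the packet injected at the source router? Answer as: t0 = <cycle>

Hop 1 reached at cycle 17; hop k is at t0 + k·L.
Subtract one hop: t0 = 17 − 5 = 12.

t0 = 12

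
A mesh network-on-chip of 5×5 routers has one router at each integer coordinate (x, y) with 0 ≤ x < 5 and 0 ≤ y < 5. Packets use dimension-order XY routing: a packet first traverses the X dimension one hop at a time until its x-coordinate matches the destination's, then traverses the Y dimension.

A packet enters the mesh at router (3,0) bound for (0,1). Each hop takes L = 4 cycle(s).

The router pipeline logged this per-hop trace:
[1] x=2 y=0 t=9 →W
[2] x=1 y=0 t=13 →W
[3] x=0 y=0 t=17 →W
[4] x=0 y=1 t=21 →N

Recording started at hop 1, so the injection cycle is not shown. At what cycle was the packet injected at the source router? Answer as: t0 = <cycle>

t0 = 5

The first recorded entry is hop 1 at cycle 9.
t0 = cyc[1] − L = 9 − 4 = 5.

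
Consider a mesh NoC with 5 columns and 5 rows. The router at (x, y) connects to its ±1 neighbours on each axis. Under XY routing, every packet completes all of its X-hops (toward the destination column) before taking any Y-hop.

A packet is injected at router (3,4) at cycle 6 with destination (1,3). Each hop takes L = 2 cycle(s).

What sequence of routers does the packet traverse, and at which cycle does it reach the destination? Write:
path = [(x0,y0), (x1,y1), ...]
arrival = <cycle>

  0. router=(3,4) cycle=6 (inject)
  1. router=(2,4) cycle=8 dir=W
  2. router=(1,4) cycle=10 dir=W
  3. router=(1,3) cycle=12 dir=S

path = [(3,4), (2,4), (1,4), (1,3)]
arrival = 12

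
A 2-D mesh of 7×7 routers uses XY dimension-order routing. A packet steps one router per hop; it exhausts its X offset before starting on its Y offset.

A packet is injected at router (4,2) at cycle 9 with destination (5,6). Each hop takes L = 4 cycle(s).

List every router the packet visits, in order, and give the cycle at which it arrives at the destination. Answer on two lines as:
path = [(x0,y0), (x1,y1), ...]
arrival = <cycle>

path = [(4,2), (5,2), (5,3), (5,4), (5,5), (5,6)]
arrival = 29

#0 — 4,2 | c9
#1 — 5,2 | c13 | E
#2 — 5,3 | c17 | N
#3 — 5,4 | c21 | N
#4 — 5,5 | c25 | N
#5 — 5,6 | c29 | N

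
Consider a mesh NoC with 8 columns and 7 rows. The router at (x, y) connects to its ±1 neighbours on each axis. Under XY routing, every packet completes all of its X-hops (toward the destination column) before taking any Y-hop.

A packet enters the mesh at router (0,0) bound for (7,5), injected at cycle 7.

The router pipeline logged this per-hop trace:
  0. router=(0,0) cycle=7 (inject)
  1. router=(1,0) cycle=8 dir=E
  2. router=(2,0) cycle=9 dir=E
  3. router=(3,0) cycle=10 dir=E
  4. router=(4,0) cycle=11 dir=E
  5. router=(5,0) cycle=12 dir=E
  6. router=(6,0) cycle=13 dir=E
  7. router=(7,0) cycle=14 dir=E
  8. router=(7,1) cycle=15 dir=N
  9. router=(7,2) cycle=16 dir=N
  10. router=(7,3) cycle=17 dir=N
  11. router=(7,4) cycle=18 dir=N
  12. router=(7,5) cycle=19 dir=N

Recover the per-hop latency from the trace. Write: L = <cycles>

L = 1

cyc[1] − cyc[0] = 8 − 7 = 1.
Each hop adds L, hence L = 1.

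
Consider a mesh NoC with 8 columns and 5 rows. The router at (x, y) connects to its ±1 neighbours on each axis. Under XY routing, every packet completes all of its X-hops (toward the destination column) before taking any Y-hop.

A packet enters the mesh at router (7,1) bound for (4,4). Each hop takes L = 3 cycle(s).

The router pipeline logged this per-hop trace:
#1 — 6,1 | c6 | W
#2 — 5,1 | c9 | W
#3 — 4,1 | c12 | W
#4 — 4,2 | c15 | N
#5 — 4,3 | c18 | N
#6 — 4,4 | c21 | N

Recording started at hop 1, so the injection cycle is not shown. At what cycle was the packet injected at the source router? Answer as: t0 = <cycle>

Hop 1 reached at cycle 6; hop k is at t0 + k·L.
So t0 = 6 − 1·3 = 3.

t0 = 3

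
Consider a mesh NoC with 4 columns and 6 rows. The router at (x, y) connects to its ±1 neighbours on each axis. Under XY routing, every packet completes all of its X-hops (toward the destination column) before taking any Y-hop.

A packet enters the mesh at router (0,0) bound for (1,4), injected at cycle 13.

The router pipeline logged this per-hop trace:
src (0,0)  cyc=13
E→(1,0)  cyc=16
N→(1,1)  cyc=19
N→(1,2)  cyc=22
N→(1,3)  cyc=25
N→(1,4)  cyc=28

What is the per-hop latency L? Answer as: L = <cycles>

L = 3

cyc[1] − cyc[0] = 16 − 13 = 3.
That increment is L by definition: L = 3.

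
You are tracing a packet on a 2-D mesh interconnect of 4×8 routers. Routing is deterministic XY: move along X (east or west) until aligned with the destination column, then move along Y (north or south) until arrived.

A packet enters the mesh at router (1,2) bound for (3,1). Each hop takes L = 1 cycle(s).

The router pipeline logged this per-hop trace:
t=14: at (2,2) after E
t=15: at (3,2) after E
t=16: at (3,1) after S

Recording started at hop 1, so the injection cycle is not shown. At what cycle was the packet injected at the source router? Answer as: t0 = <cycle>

t0 = 13

Hop 1 reached at cycle 14; hop k is at t0 + k·L.
Therefore t0 = 14 − L = 13.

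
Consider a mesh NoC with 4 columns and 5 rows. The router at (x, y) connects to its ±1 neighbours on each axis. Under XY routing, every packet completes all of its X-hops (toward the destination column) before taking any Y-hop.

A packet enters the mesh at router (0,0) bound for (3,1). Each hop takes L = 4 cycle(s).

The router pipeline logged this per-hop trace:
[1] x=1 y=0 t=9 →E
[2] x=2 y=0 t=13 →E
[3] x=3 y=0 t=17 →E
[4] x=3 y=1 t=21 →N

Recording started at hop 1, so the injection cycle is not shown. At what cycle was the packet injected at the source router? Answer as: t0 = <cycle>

t0 = 5

cyc[1] = 9 and cyc[k] = t0 + k·L for every k.
Therefore t0 = 9 − L = 5.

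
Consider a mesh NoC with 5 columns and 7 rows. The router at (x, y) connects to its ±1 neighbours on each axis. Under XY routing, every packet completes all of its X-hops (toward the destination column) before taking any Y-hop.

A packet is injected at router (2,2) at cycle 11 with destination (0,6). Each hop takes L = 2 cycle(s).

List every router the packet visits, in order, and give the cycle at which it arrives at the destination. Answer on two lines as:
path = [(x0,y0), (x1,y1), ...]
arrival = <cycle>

path = [(2,2), (1,2), (0,2), (0,3), (0,4), (0,5), (0,6)]
arrival = 23

hop 0: (2,2) @ cyc 11
hop 1: (1,2) @ cyc 13  [W]
hop 2: (0,2) @ cyc 15  [W]
hop 3: (0,3) @ cyc 17  [N]
hop 4: (0,4) @ cyc 19  [N]
hop 5: (0,5) @ cyc 21  [N]
hop 6: (0,6) @ cyc 23  [N]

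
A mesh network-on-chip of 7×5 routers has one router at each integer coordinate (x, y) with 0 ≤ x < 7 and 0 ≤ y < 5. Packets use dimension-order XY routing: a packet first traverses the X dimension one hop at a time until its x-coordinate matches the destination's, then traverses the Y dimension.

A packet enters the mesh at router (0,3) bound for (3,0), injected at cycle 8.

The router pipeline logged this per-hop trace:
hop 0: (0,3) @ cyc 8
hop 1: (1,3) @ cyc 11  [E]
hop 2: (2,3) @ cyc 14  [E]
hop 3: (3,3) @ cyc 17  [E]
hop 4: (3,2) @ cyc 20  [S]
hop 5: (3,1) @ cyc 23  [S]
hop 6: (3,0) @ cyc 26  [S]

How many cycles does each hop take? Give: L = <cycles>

From hop 0 (8) to hop 1 (11): +3 cycles.
Per-hop latency L = Δcyc = 3.

L = 3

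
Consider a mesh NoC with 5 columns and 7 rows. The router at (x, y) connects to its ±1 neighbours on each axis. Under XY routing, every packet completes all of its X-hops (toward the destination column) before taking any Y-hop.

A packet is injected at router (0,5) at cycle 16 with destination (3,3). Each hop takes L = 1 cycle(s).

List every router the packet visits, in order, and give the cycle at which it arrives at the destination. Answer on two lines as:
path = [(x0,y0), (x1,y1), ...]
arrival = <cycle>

t=16: at (0,5)
t=17: at (1,5) after E
t=18: at (2,5) after E
t=19: at (3,5) after E
t=20: at (3,4) after S
t=21: at (3,3) after S

path = [(0,5), (1,5), (2,5), (3,5), (3,4), (3,3)]
arrival = 21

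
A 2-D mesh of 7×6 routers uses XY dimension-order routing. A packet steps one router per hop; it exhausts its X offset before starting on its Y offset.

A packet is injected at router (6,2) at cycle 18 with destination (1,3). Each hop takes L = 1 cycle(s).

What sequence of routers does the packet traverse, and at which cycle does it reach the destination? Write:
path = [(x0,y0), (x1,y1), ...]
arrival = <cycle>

[0] x=6 y=2 t=18
[1] x=5 y=2 t=19 →W
[2] x=4 y=2 t=20 →W
[3] x=3 y=2 t=21 →W
[4] x=2 y=2 t=22 →W
[5] x=1 y=2 t=23 →W
[6] x=1 y=3 t=24 →N

path = [(6,2), (5,2), (4,2), (3,2), (2,2), (1,2), (1,3)]
arrival = 24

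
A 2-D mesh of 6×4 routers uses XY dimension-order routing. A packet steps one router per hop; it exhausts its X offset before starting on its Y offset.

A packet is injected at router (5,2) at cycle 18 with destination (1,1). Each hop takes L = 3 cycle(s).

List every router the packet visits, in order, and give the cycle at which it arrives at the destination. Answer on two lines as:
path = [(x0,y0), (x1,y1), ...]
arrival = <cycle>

path = [(5,2), (4,2), (3,2), (2,2), (1,2), (1,1)]
arrival = 33

  0. router=(5,2) cycle=18 (inject)
  1. router=(4,2) cycle=21 dir=W
  2. router=(3,2) cycle=24 dir=W
  3. router=(2,2) cycle=27 dir=W
  4. router=(1,2) cycle=30 dir=W
  5. router=(1,1) cycle=33 dir=S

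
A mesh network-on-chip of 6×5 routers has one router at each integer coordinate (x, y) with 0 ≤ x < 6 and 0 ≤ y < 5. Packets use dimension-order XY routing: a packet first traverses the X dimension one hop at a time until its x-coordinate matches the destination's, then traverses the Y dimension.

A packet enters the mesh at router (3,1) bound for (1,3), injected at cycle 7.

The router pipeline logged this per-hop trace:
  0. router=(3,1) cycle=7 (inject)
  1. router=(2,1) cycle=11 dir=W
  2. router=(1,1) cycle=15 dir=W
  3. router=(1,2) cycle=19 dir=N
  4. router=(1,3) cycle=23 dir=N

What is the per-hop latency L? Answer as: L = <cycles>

L = 4

From hop 0 (7) to hop 1 (11): +4 cycles.
Per-hop latency L = Δcyc = 4.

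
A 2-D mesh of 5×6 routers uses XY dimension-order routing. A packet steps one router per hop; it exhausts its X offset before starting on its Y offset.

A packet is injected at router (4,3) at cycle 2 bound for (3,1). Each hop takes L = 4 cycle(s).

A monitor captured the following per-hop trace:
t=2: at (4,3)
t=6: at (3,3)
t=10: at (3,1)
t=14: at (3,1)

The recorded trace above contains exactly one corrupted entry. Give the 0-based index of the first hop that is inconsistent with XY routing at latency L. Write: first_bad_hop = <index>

[1] (-1,+0) / 4c ⇒ ok
[2] (+0,-2) / 4c ⇒ BAD: non-unit step

first_bad_hop = 2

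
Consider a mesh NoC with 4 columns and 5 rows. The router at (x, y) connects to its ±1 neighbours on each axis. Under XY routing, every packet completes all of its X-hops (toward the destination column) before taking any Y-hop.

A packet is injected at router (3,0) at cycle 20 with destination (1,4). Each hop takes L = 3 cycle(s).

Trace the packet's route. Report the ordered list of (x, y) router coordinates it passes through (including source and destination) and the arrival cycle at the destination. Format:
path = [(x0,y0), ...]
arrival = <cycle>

#0 — 3,0 | c20
#1 — 2,0 | c23 | W
#2 — 1,0 | c26 | W
#3 — 1,1 | c29 | N
#4 — 1,2 | c32 | N
#5 — 1,3 | c35 | N
#6 — 1,4 | c38 | N

path = [(3,0), (2,0), (1,0), (1,1), (1,2), (1,3), (1,4)]
arrival = 38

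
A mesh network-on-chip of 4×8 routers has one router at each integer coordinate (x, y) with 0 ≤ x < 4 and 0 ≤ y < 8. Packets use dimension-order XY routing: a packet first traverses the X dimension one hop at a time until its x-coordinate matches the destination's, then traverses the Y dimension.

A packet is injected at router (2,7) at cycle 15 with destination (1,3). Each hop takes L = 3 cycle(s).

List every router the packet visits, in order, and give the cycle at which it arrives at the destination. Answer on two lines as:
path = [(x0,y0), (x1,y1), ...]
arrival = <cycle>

path = [(2,7), (1,7), (1,6), (1,5), (1,4), (1,3)]
arrival = 30

hop 0: (2,7) @ cyc 15
hop 1: (1,7) @ cyc 18  [W]
hop 2: (1,6) @ cyc 21  [S]
hop 3: (1,5) @ cyc 24  [S]
hop 4: (1,4) @ cyc 27  [S]
hop 5: (1,3) @ cyc 30  [S]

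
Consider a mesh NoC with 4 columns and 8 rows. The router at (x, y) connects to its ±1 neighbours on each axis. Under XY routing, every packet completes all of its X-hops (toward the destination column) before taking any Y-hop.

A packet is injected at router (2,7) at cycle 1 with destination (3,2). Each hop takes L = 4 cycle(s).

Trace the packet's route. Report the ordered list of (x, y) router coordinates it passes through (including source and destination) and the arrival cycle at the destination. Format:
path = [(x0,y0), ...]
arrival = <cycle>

src (2,7)  cyc=1
E→(3,7)  cyc=5
S→(3,6)  cyc=9
S→(3,5)  cyc=13
S→(3,4)  cyc=17
S→(3,3)  cyc=21
S→(3,2)  cyc=25

path = [(2,7), (3,7), (3,6), (3,5), (3,4), (3,3), (3,2)]
arrival = 25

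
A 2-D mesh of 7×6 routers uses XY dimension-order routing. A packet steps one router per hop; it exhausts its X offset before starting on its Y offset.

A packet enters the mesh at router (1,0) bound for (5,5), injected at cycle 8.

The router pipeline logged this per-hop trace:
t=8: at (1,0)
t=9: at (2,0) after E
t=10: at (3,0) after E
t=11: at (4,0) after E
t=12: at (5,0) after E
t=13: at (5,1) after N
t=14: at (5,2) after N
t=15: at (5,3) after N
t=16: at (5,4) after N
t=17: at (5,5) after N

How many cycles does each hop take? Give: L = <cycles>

cyc[1] − cyc[0] = 9 − 8 = 1.
Per-hop latency L = Δcyc = 1.

L = 1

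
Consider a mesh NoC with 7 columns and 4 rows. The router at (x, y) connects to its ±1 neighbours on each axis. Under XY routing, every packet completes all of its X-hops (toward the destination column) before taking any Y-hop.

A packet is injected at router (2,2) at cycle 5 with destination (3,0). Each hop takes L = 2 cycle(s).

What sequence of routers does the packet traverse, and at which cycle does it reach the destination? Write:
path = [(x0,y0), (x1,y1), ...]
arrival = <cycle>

path = [(2,2), (3,2), (3,1), (3,0)]
arrival = 11

hop 0: (2,2) @ cyc 5
hop 1: (3,2) @ cyc 7  [E]
hop 2: (3,1) @ cyc 9  [S]
hop 3: (3,0) @ cyc 11  [S]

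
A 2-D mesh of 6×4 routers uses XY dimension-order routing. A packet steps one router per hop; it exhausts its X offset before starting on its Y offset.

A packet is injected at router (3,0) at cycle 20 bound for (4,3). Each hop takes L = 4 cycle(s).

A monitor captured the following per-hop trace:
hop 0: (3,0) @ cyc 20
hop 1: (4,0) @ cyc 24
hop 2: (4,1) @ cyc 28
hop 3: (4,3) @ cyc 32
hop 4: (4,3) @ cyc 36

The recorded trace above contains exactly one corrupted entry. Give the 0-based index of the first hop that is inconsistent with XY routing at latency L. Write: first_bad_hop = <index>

  1: Δx=+1 Δy=+0 Δt=4 [ok]
  2: Δx=+0 Δy=+1 Δt=4 [ok]
  3: Δx=+0 Δy=+2 Δt=4 [BAD: non-unit step]

first_bad_hop = 3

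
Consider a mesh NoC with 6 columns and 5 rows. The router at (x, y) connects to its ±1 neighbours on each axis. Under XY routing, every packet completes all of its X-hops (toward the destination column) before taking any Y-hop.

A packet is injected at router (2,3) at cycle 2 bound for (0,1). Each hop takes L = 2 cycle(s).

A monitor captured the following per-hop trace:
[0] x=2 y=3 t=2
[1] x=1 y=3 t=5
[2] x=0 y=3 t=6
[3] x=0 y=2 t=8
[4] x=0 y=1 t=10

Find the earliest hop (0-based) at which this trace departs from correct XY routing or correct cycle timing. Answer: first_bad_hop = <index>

first_bad_hop = 1

[1] (-1,+0) / 3c ⇒ BAD: Δcyc=3≠L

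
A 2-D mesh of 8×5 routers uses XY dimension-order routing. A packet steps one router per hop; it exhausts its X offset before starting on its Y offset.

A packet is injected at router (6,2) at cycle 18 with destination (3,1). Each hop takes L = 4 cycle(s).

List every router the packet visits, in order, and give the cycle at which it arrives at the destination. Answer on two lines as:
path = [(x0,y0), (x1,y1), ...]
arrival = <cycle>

t=18: at (6,2)
t=22: at (5,2) after W
t=26: at (4,2) after W
t=30: at (3,2) after W
t=34: at (3,1) after S

path = [(6,2), (5,2), (4,2), (3,2), (3,1)]
arrival = 34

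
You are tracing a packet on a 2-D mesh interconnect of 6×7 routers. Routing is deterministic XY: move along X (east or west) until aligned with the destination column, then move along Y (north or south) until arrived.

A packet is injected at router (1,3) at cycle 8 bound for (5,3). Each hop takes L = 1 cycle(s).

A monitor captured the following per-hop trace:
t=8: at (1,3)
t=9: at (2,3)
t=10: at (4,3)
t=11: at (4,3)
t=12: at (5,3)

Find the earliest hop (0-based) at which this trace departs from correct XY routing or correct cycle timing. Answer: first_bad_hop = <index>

first_bad_hop = 2

check 1→ d=(1,0) cyc+1: ok
check 2→ d=(2,0) cyc+1: BAD: non-unit step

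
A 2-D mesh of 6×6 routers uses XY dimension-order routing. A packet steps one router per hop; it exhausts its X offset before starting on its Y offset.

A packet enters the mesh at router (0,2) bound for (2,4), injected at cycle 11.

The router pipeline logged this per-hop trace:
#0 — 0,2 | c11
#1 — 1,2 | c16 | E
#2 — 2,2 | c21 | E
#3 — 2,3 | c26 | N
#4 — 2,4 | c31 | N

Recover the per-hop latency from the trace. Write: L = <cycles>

Δcyc across hop 0→1: 16 − 11 = 5.
Per-hop latency L = Δcyc = 5.

L = 5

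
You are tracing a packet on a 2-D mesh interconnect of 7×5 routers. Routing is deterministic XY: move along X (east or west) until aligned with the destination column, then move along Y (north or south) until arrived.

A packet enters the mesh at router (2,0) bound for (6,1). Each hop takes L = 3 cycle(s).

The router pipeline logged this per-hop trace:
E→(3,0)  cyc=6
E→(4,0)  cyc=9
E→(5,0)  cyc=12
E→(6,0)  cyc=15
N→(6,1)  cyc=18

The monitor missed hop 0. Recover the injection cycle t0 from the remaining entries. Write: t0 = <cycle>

At hop 1 the cycle is 6; in general cyc_k = t0 + kL.
So t0 = 6 − 1·3 = 3.

t0 = 3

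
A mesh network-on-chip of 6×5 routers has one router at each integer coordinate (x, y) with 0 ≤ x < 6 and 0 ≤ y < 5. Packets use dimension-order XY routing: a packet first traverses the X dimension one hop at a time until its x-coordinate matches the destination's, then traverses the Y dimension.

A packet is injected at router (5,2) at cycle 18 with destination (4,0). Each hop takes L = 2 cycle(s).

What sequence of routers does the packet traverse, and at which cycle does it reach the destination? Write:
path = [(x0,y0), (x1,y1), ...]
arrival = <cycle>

path = [(5,2), (4,2), (4,1), (4,0)]
arrival = 24

#0 — 5,2 | c18
#1 — 4,2 | c20 | W
#2 — 4,1 | c22 | S
#3 — 4,0 | c24 | S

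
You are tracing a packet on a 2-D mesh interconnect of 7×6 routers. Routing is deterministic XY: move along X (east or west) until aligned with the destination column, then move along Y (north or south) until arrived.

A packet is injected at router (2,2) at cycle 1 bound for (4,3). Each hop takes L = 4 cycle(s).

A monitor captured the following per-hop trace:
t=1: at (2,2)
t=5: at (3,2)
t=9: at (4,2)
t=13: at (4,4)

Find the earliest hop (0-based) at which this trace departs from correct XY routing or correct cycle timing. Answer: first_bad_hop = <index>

  1: Δx=+1 Δy=+0 Δt=4 [ok]
  2: Δx=+1 Δy=+0 Δt=4 [ok]
  3: Δx=+0 Δy=+2 Δt=4 [BAD: non-unit step]

first_bad_hop = 3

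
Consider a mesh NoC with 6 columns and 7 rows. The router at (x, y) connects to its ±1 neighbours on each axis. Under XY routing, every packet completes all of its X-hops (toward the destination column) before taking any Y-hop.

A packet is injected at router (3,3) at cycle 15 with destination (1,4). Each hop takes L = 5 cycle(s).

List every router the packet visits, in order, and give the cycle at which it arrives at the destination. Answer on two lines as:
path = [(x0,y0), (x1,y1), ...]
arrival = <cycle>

#0 — 3,3 | c15
#1 — 2,3 | c20 | W
#2 — 1,3 | c25 | W
#3 — 1,4 | c30 | N

path = [(3,3), (2,3), (1,3), (1,4)]
arrival = 30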